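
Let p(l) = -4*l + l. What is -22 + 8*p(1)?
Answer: -46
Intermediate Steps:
p(l) = -3*l
-22 + 8*p(1) = -22 + 8*(-3*1) = -22 + 8*(-3) = -22 - 24 = -46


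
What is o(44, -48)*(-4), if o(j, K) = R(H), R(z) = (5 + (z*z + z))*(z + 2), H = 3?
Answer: -340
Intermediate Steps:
R(z) = (2 + z)*(5 + z + z²) (R(z) = (5 + (z² + z))*(2 + z) = (5 + (z + z²))*(2 + z) = (5 + z + z²)*(2 + z) = (2 + z)*(5 + z + z²))
o(j, K) = 85 (o(j, K) = 10 + 3³ + 3*3² + 7*3 = 10 + 27 + 3*9 + 21 = 10 + 27 + 27 + 21 = 85)
o(44, -48)*(-4) = 85*(-4) = -340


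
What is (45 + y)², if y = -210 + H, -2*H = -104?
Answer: 12769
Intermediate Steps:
H = 52 (H = -½*(-104) = 52)
y = -158 (y = -210 + 52 = -158)
(45 + y)² = (45 - 158)² = (-113)² = 12769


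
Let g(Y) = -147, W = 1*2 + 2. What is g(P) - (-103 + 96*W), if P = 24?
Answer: -428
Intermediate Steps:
W = 4 (W = 2 + 2 = 4)
g(P) - (-103 + 96*W) = -147 - (-103 + 96*4) = -147 - (-103 + 384) = -147 - 1*281 = -147 - 281 = -428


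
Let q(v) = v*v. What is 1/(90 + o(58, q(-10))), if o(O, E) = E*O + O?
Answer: 1/5948 ≈ 0.00016812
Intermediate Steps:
q(v) = v²
o(O, E) = O + E*O
1/(90 + o(58, q(-10))) = 1/(90 + 58*(1 + (-10)²)) = 1/(90 + 58*(1 + 100)) = 1/(90 + 58*101) = 1/(90 + 5858) = 1/5948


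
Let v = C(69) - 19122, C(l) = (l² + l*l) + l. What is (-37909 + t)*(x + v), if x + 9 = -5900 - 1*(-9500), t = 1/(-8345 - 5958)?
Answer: 3220741822320/14303 ≈ 2.2518e+8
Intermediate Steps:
C(l) = l + 2*l² (C(l) = (l² + l²) + l = 2*l² + l = l + 2*l²)
v = -9531 (v = 69*(1 + 2*69) - 19122 = 69*(1 + 138) - 19122 = 69*139 - 19122 = 9591 - 19122 = -9531)
t = -1/14303 (t = 1/(-14303) = -1/14303 ≈ -6.9915e-5)
x = 3591 (x = -9 + (-5900 - 1*(-9500)) = -9 + (-5900 + 9500) = -9 + 3600 = 3591)
(-37909 + t)*(x + v) = (-37909 - 1/14303)*(3591 - 9531) = -542212428/14303*(-5940) = 3220741822320/14303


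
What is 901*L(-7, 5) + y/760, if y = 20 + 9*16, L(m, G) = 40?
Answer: 6847641/190 ≈ 36040.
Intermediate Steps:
y = 164 (y = 20 + 144 = 164)
901*L(-7, 5) + y/760 = 901*40 + 164/760 = 36040 + 164*(1/760) = 36040 + 41/190 = 6847641/190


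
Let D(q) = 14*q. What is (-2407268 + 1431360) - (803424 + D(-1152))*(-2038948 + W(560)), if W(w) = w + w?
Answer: 1604372857180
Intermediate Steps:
W(w) = 2*w
(-2407268 + 1431360) - (803424 + D(-1152))*(-2038948 + W(560)) = (-2407268 + 1431360) - (803424 + 14*(-1152))*(-2038948 + 2*560) = -975908 - (803424 - 16128)*(-2038948 + 1120) = -975908 - 787296*(-2037828) = -975908 - 1*(-1604373833088) = -975908 + 1604373833088 = 1604372857180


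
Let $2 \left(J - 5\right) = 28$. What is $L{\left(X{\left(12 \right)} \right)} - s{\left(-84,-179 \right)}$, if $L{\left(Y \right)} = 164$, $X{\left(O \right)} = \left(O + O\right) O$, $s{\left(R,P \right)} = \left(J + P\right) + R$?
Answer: $408$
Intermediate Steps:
$J = 19$ ($J = 5 + \frac{1}{2} \cdot 28 = 5 + 14 = 19$)
$s{\left(R,P \right)} = 19 + P + R$ ($s{\left(R,P \right)} = \left(19 + P\right) + R = 19 + P + R$)
$X{\left(O \right)} = 2 O^{2}$ ($X{\left(O \right)} = 2 O O = 2 O^{2}$)
$L{\left(X{\left(12 \right)} \right)} - s{\left(-84,-179 \right)} = 164 - \left(19 - 179 - 84\right) = 164 - -244 = 164 + 244 = 408$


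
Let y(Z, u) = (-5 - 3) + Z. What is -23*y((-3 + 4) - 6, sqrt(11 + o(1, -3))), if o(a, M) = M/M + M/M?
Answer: 299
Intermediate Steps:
o(a, M) = 2 (o(a, M) = 1 + 1 = 2)
y(Z, u) = -8 + Z
-23*y((-3 + 4) - 6, sqrt(11 + o(1, -3))) = -23*(-8 + ((-3 + 4) - 6)) = -23*(-8 + (1 - 6)) = -23*(-8 - 5) = -23*(-13) = 299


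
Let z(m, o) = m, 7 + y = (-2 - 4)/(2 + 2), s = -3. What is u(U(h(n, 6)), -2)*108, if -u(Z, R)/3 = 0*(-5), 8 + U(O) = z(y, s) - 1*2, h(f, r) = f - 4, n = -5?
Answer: 0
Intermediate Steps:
y = -17/2 (y = -7 + (-2 - 4)/(2 + 2) = -7 - 6/4 = -7 - 6*¼ = -7 - 3/2 = -17/2 ≈ -8.5000)
h(f, r) = -4 + f
U(O) = -37/2 (U(O) = -8 + (-17/2 - 1*2) = -8 + (-17/2 - 2) = -8 - 21/2 = -37/2)
u(Z, R) = 0 (u(Z, R) = -0*(-5) = -3*0 = 0)
u(U(h(n, 6)), -2)*108 = 0*108 = 0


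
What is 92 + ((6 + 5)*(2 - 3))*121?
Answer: -1239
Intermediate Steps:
92 + ((6 + 5)*(2 - 3))*121 = 92 + (11*(-1))*121 = 92 - 11*121 = 92 - 1331 = -1239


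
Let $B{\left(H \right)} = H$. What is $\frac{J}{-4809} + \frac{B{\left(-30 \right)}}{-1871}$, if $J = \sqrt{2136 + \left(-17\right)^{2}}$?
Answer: $\frac{30}{1871} - \frac{5 \sqrt{97}}{4809} \approx 0.0057942$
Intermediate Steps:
$J = 5 \sqrt{97}$ ($J = \sqrt{2136 + 289} = \sqrt{2425} = 5 \sqrt{97} \approx 49.244$)
$\frac{J}{-4809} + \frac{B{\left(-30 \right)}}{-1871} = \frac{5 \sqrt{97}}{-4809} - \frac{30}{-1871} = 5 \sqrt{97} \left(- \frac{1}{4809}\right) - - \frac{30}{1871} = - \frac{5 \sqrt{97}}{4809} + \frac{30}{1871} = \frac{30}{1871} - \frac{5 \sqrt{97}}{4809}$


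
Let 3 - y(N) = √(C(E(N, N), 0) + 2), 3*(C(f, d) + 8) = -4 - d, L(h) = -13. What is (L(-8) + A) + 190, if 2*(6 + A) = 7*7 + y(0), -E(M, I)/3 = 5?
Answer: 197 - I*√66/6 ≈ 197.0 - 1.354*I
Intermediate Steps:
E(M, I) = -15 (E(M, I) = -3*5 = -15)
C(f, d) = -28/3 - d/3 (C(f, d) = -8 + (-4 - d)/3 = -8 + (-4/3 - d/3) = -28/3 - d/3)
y(N) = 3 - I*√66/3 (y(N) = 3 - √((-28/3 - ⅓*0) + 2) = 3 - √((-28/3 + 0) + 2) = 3 - √(-28/3 + 2) = 3 - √(-22/3) = 3 - I*√66/3)
A = 20 - I*√66/6 (A = -6 + (7*7 + (3 - I*√66/3))/2 = -6 + (49 + (3 - I*√66/3))/2 = -6 + (52 - I*√66/3)/2 = -6 + (26 - I*√66/6) = 20 - I*√66/6 ≈ 20.0 - 1.354*I)
(L(-8) + A) + 190 = (-13 + (20 - I*√66/6)) + 190 = (7 - I*√66/6) + 190 = 197 - I*√66/6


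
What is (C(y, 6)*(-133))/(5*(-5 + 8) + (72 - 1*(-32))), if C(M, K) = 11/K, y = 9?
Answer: -209/102 ≈ -2.0490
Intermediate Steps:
(C(y, 6)*(-133))/(5*(-5 + 8) + (72 - 1*(-32))) = ((11/6)*(-133))/(5*(-5 + 8) + (72 - 1*(-32))) = ((11*(⅙))*(-133))/(5*3 + (72 + 32)) = ((11/6)*(-133))/(15 + 104) = -1463/6/119 = -1463/6*1/119 = -209/102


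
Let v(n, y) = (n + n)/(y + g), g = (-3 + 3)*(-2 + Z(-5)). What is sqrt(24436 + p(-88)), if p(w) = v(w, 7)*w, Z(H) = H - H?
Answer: 2*sqrt(326445)/7 ≈ 163.24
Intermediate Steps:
Z(H) = 0
g = 0 (g = (-3 + 3)*(-2 + 0) = 0*(-2) = 0)
v(n, y) = 2*n/y (v(n, y) = (n + n)/(y + 0) = (2*n)/y = 2*n/y)
p(w) = 2*w**2/7 (p(w) = (2*w/7)*w = 2*w**2/7)
sqrt(24436 + p(-88)) = sqrt(24436 + (2/7)*(-88)**2) = sqrt(24436 + (2/7)*7744) = sqrt(24436 + 15488/7) = sqrt(186540/7) = 2*sqrt(326445)/7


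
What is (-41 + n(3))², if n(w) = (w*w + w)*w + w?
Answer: 4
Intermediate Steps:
n(w) = w + w*(w + w²) (n(w) = (w² + w)*w + w = (w + w²)*w + w = w*(w + w²) + w = w + w*(w + w²))
(-41 + n(3))² = (-41 + 3*(1 + 3 + 3²))² = (-41 + 3*(1 + 3 + 9))² = (-41 + 3*13)² = (-41 + 39)² = (-2)² = 4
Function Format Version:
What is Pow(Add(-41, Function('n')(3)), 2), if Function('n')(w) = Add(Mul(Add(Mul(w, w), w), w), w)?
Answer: 4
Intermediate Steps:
Function('n')(w) = Add(w, Mul(w, Add(w, Pow(w, 2)))) (Function('n')(w) = Add(Mul(Add(Pow(w, 2), w), w), w) = Add(Mul(Add(w, Pow(w, 2)), w), w) = Add(Mul(w, Add(w, Pow(w, 2))), w) = Add(w, Mul(w, Add(w, Pow(w, 2)))))
Pow(Add(-41, Function('n')(3)), 2) = Pow(Add(-41, Mul(3, Add(1, 3, Pow(3, 2)))), 2) = Pow(Add(-41, Mul(3, Add(1, 3, 9))), 2) = Pow(Add(-41, Mul(3, 13)), 2) = Pow(Add(-41, 39), 2) = Pow(-2, 2) = 4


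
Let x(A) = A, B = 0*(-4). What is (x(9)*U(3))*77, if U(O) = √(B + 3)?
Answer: 693*√3 ≈ 1200.3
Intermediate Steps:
B = 0
U(O) = √3 (U(O) = √(0 + 3) = √3)
(x(9)*U(3))*77 = (9*√3)*77 = 693*√3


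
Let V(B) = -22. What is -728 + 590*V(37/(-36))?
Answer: -13708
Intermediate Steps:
-728 + 590*V(37/(-36)) = -728 + 590*(-22) = -728 - 12980 = -13708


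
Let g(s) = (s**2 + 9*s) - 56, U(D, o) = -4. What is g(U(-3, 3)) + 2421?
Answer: 2345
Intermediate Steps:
g(s) = -56 + s**2 + 9*s
g(U(-3, 3)) + 2421 = (-56 + (-4)**2 + 9*(-4)) + 2421 = (-56 + 16 - 36) + 2421 = -76 + 2421 = 2345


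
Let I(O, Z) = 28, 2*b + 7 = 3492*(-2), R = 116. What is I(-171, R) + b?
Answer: -6935/2 ≈ -3467.5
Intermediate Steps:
b = -6991/2 (b = -7/2 + (3492*(-2))/2 = -7/2 + (½)*(-6984) = -7/2 - 3492 = -6991/2 ≈ -3495.5)
I(-171, R) + b = 28 - 6991/2 = -6935/2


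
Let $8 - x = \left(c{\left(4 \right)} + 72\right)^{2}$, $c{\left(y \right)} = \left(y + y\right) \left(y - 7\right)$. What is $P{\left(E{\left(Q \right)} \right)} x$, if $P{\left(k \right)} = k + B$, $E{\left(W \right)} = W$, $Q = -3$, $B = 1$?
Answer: $4592$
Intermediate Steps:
$c{\left(y \right)} = 2 y \left(-7 + y\right)$
$P{\left(k \right)} = 1 + k$ ($P{\left(k \right)} = k + 1 = 1 + k$)
$x = -2296$ ($x = 8 - \left(2 \cdot 4 \left(-7 + 4\right) + 72\right)^{2} = 8 - \left(2 \cdot 4 \left(-3\right) + 72\right)^{2} = 8 - \left(-24 + 72\right)^{2} = 8 - 48^{2} = 8 - 2304 = -2296$)
$P{\left(E{\left(Q \right)} \right)} x = \left(1 - 3\right) \left(-2296\right) = \left(-2\right) \left(-2296\right) = 4592$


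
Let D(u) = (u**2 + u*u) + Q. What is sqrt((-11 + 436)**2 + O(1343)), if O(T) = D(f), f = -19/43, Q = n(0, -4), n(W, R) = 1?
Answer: 2*sqrt(83494549)/43 ≈ 425.00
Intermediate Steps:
Q = 1
f = -19/43 (f = -19*1/43 = -19/43 ≈ -0.44186)
D(u) = 1 + 2*u**2 (D(u) = (u**2 + u*u) + 1 = (u**2 + u**2) + 1 = 2*u**2 + 1 = 1 + 2*u**2)
O(T) = 2571/1849 (O(T) = 1 + 2*(-19/43)**2 = 1 + 2*(361/1849) = 1 + 722/1849 = 2571/1849)
sqrt((-11 + 436)**2 + O(1343)) = sqrt((-11 + 436)**2 + 2571/1849) = sqrt(425**2 + 2571/1849) = sqrt(180625 + 2571/1849) = sqrt(333978196/1849) = 2*sqrt(83494549)/43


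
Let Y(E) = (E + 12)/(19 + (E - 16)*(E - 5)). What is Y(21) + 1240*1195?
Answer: 4445401/3 ≈ 1.4818e+6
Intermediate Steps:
Y(E) = (12 + E)/(19 + (-16 + E)*(-5 + E))
Y(21) + 1240*1195 = (12 + 21)/(99 + 21**2 - 21*21) + 1240*1195 = 33/(99 + 441 - 441) + 1481800 = 33/99 + 1481800 = (1/99)*33 + 1481800 = 1/3 + 1481800 = 4445401/3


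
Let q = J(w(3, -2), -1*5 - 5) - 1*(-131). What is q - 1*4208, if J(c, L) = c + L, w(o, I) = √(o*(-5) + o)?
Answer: -4087 + 2*I*√3 ≈ -4087.0 + 3.4641*I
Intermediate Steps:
w(o, I) = 2*√(-o) (w(o, I) = √(-5*o + o) = √(-4*o) = 2*√(-o))
J(c, L) = L + c
q = 121 + 2*I*√3 (q = ((-1*5 - 5) + 2*√(-1*3)) - 1*(-131) = ((-5 - 5) + 2*√(-3)) + 131 = (-10 + 2*(I*√3)) + 131 = (-10 + 2*I*√3) + 131 = 121 + 2*I*√3 ≈ 121.0 + 3.4641*I)
q - 1*4208 = (121 + 2*I*√3) - 1*4208 = (121 + 2*I*√3) - 4208 = -4087 + 2*I*√3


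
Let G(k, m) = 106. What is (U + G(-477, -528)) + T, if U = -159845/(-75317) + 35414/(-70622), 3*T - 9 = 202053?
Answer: 179415434527696/2659518587 ≈ 67462.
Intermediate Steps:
T = 67354 (T = 3 + (1/3)*202053 = 3 + 67351 = 67354)
U = 4310648676/2659518587 (U = -159845*(-1/75317) + 35414*(-1/70622) = 159845/75317 - 17707/35311 = 4310648676/2659518587 ≈ 1.6208)
(U + G(-477, -528)) + T = (4310648676/2659518587 + 106) + 67354 = 286219618898/2659518587 + 67354 = 179415434527696/2659518587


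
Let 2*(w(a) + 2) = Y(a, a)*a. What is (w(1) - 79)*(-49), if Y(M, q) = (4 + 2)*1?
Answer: 3822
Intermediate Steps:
Y(M, q) = 6 (Y(M, q) = 6*1 = 6)
w(a) = -2 + 3*a (w(a) = -2 + (6*a)/2 = -2 + 3*a)
(w(1) - 79)*(-49) = ((-2 + 3*1) - 79)*(-49) = ((-2 + 3) - 79)*(-49) = (1 - 79)*(-49) = -78*(-49) = 3822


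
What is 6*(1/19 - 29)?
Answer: -3300/19 ≈ -173.68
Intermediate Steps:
6*(1/19 - 29) = 6*(-550/19) = -3300/19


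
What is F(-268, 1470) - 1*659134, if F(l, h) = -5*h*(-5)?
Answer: -622384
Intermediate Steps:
F(l, h) = 25*h
F(-268, 1470) - 1*659134 = 25*1470 - 1*659134 = 36750 - 659134 = -622384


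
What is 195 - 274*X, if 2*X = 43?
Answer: -5696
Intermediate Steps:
X = 43/2 (X = (½)*43 = 43/2 ≈ 21.500)
195 - 274*X = 195 - 274*43/2 = 195 - 5891 = -5696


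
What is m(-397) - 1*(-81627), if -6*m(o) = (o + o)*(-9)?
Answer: 80436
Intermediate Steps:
m(o) = 3*o (m(o) = -(o + o)*(-9)/6 = -2*o*(-9)/6 = -(-3)*o = 3*o)
m(-397) - 1*(-81627) = 3*(-397) - 1*(-81627) = -1191 + 81627 = 80436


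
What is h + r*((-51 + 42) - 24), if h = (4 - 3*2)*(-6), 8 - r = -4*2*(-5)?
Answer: 1068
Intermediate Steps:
r = -32 (r = 8 - (-4*2)*(-5) = 8 - (-8)*(-5) = 8 - 1*40 = 8 - 40 = -32)
h = 12 (h = (4 - 6)*(-6) = -2*(-6) = 12)
h + r*((-51 + 42) - 24) = 12 - 32*((-51 + 42) - 24) = 12 - 32*(-9 - 24) = 12 - 32*(-33) = 12 + 1056 = 1068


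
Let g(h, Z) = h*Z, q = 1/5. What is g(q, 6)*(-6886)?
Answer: -41316/5 ≈ -8263.2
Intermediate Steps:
q = 1/5 ≈ 0.20000
g(h, Z) = Z*h
g(q, 6)*(-6886) = (6*(1/5))*(-6886) = (6/5)*(-6886) = -41316/5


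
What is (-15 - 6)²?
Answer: 441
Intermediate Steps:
(-15 - 6)² = (-21)² = 441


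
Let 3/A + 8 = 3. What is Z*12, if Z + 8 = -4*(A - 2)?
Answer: 144/5 ≈ 28.800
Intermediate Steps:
A = -3/5 (A = 3/(-8 + 3) = 3/(-5) = 3*(-1/5) = -3/5 ≈ -0.60000)
Z = 12/5 (Z = -8 - 4*(-3/5 - 2) = -8 - 4*(-13/5) = -8 + 52/5 = 12/5 ≈ 2.4000)
Z*12 = (12/5)*12 = 144/5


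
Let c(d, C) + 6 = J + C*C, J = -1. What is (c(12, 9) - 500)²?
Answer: 181476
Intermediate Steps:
c(d, C) = -7 + C² (c(d, C) = -6 + (-1 + C*C) = -6 + (-1 + C²) = -7 + C²)
(c(12, 9) - 500)² = ((-7 + 9²) - 500)² = ((-7 + 81) - 500)² = (74 - 500)² = (-426)² = 181476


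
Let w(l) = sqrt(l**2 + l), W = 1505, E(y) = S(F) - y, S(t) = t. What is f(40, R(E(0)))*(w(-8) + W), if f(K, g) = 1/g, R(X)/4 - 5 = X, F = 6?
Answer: 1505/44 + sqrt(14)/22 ≈ 34.375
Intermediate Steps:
E(y) = 6 - y
R(X) = 20 + 4*X
w(l) = sqrt(l + l**2)
f(40, R(E(0)))*(w(-8) + W) = (sqrt(-8*(1 - 8)) + 1505)/(20 + 4*(6 - 1*0)) = (sqrt(-8*(-7)) + 1505)/(20 + 4*(6 + 0)) = (sqrt(56) + 1505)/(20 + 4*6) = (2*sqrt(14) + 1505)/(20 + 24) = (1505 + 2*sqrt(14))/44 = 1505/44 + sqrt(14)/22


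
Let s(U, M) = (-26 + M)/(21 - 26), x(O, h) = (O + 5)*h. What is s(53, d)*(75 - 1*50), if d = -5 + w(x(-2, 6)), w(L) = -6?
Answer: 185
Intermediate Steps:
x(O, h) = h*(5 + O) (x(O, h) = (5 + O)*h = h*(5 + O))
d = -11 (d = -5 - 6 = -11)
s(U, M) = 26/5 - M/5 (s(U, M) = (-26 + M)/(-5) = (-26 + M)*(-1/5) = 26/5 - M/5)
s(53, d)*(75 - 1*50) = (26/5 - 1/5*(-11))*(75 - 1*50) = (26/5 + 11/5)*(75 - 50) = (37/5)*25 = 185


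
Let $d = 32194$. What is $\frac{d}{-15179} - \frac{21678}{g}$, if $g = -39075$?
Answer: $- \frac{309643396}{197706475} \approx -1.5662$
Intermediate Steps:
$\frac{d}{-15179} - \frac{21678}{g} = \frac{32194}{-15179} - \frac{21678}{-39075} = 32194 \left(- \frac{1}{15179}\right) - - \frac{7226}{13025} = - \frac{32194}{15179} + \frac{7226}{13025} = - \frac{309643396}{197706475}$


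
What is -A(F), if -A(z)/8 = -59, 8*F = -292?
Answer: -472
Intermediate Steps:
F = -73/2 (F = (⅛)*(-292) = -73/2 ≈ -36.500)
A(z) = 472 (A(z) = -8*(-59) = 472)
-A(F) = -1*472 = -472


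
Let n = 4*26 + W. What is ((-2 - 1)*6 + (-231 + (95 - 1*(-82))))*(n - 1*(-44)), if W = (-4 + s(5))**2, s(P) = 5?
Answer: -10728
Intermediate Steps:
W = 1 (W = (-4 + 5)**2 = 1**2 = 1)
n = 105 (n = 4*26 + 1 = 104 + 1 = 105)
((-2 - 1)*6 + (-231 + (95 - 1*(-82))))*(n - 1*(-44)) = ((-2 - 1)*6 + (-231 + (95 - 1*(-82))))*(105 - 1*(-44)) = (-3*6 + (-231 + (95 + 82)))*(105 + 44) = (-18 + (-231 + 177))*149 = (-18 - 54)*149 = -72*149 = -10728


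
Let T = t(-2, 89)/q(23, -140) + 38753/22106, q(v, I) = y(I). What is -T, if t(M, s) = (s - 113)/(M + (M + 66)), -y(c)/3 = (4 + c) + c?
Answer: -82870561/47284734 ≈ -1.7526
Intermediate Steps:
y(c) = -12 - 6*c (y(c) = -3*((4 + c) + c) = -3*(4 + 2*c) = -12 - 6*c)
q(v, I) = -12 - 6*I
t(M, s) = (-113 + s)/(66 + 2*M) (t(M, s) = (-113 + s)/(M + (66 + M)) = (-113 + s)/(66 + 2*M))
T = 82870561/47284734 (T = ((-113 + 89)/(2*(33 - 2)))/(-12 - 6*(-140)) + 38753/22106 = ((½)*(-24)/31)/(-12 + 840) + 38753*(1/22106) = ((½)*(1/31)*(-24))/828 + 38753/22106 = -12/31*1/828 + 38753/22106 = -1/2139 + 38753/22106 = 82870561/47284734 ≈ 1.7526)
-T = -1*82870561/47284734 = -82870561/47284734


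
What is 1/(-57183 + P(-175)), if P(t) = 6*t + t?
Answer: -1/58408 ≈ -1.7121e-5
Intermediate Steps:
P(t) = 7*t
1/(-57183 + P(-175)) = 1/(-57183 + 7*(-175)) = 1/(-57183 - 1225) = 1/(-58408) = -1/58408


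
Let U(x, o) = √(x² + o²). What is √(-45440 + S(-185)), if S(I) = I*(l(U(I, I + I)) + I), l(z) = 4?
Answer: I*√11955 ≈ 109.34*I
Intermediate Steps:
U(x, o) = √(o² + x²)
S(I) = I*(4 + I)
√(-45440 + S(-185)) = √(-45440 - 185*(4 - 185)) = √(-45440 - 185*(-181)) = √(-45440 + 33485) = √(-11955) = I*√11955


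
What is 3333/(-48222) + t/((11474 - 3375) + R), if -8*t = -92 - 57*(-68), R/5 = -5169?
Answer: -159379/3753279 ≈ -0.042464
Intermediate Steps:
R = -25845 (R = 5*(-5169) = -25845)
t = -473 (t = -(-92 - 57*(-68))/8 = -(-92 + 3876)/8 = -⅛*3784 = -473)
3333/(-48222) + t/((11474 - 3375) + R) = 3333/(-48222) - 473/((11474 - 3375) - 25845) = 3333*(-1/48222) - 473/(8099 - 25845) = -1111/16074 - 473/(-17746) = -1111/16074 - 473*(-1/17746) = -1111/16074 + 473/17746 = -159379/3753279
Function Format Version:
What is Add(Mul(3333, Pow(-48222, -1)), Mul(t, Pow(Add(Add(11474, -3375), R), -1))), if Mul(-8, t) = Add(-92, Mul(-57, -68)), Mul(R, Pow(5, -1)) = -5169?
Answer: Rational(-159379, 3753279) ≈ -0.042464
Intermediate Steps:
R = -25845 (R = Mul(5, -5169) = -25845)
t = -473 (t = Mul(Rational(-1, 8), Add(-92, Mul(-57, -68))) = Mul(Rational(-1, 8), Add(-92, 3876)) = Mul(Rational(-1, 8), 3784) = -473)
Add(Mul(3333, Pow(-48222, -1)), Mul(t, Pow(Add(Add(11474, -3375), R), -1))) = Add(Mul(3333, Pow(-48222, -1)), Mul(-473, Pow(Add(Add(11474, -3375), -25845), -1))) = Add(Mul(3333, Rational(-1, 48222)), Mul(-473, Pow(Add(8099, -25845), -1))) = Add(Rational(-1111, 16074), Mul(-473, Pow(-17746, -1))) = Add(Rational(-1111, 16074), Mul(-473, Rational(-1, 17746))) = Add(Rational(-1111, 16074), Rational(473, 17746)) = Rational(-159379, 3753279)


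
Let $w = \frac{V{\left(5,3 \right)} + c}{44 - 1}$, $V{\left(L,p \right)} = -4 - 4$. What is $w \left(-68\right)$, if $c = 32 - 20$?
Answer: $- \frac{272}{43} \approx -6.3256$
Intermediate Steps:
$V{\left(L,p \right)} = -8$
$c = 12$ ($c = 32 - 20 = 12$)
$w = \frac{4}{43}$ ($w = \frac{-8 + 12}{44 - 1} = \frac{4}{43} \approx 0.093023$)
$w \left(-68\right) = \frac{4}{43} \left(-68\right) = - \frac{272}{43}$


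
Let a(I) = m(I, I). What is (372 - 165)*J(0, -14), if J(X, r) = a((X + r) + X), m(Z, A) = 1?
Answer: 207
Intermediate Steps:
a(I) = 1
J(X, r) = 1
(372 - 165)*J(0, -14) = (372 - 165)*1 = 207*1 = 207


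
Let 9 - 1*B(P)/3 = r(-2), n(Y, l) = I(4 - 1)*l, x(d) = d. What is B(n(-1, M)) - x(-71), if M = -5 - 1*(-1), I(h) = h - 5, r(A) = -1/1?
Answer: 101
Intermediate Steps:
r(A) = -1 (r(A) = -1*1 = -1)
I(h) = -5 + h
M = -4 (M = -5 + 1 = -4)
n(Y, l) = -2*l (n(Y, l) = (-5 + (4 - 1))*l = (-5 + 3)*l = -2*l)
B(P) = 30 (B(P) = 27 - 3*(-1) = 27 + 3 = 30)
B(n(-1, M)) - x(-71) = 30 - 1*(-71) = 30 + 71 = 101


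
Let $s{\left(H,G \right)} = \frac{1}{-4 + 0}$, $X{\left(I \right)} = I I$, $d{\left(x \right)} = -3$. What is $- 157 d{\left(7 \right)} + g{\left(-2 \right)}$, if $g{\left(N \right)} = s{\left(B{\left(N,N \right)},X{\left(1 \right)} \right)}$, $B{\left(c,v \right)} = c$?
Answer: $\frac{1883}{4} \approx 470.75$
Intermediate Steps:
$X{\left(I \right)} = I^{2}$
$s{\left(H,G \right)} = - \frac{1}{4}$ ($s{\left(H,G \right)} = \frac{1}{-4} = - \frac{1}{4}$)
$g{\left(N \right)} = - \frac{1}{4}$
$- 157 d{\left(7 \right)} + g{\left(-2 \right)} = \left(-157\right) \left(-3\right) - \frac{1}{4} = 471 - \frac{1}{4} = \frac{1883}{4}$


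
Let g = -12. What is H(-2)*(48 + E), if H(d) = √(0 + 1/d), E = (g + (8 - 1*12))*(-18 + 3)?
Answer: 144*I*√2 ≈ 203.65*I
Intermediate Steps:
E = 240 (E = (-12 + (8 - 1*12))*(-18 + 3) = (-12 + (8 - 12))*(-15) = (-12 - 4)*(-15) = -16*(-15) = 240)
H(d) = √(1/d)
H(-2)*(48 + E) = √(1/(-2))*(48 + 240) = √(-½)*288 = (I*√2/2)*288 = 144*I*√2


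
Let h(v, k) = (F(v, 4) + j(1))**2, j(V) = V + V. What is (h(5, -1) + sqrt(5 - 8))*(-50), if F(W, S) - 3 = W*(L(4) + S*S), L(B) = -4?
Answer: -211250 - 50*I*sqrt(3) ≈ -2.1125e+5 - 86.603*I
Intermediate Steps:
F(W, S) = 3 + W*(-4 + S**2) (F(W, S) = 3 + W*(-4 + S*S) = 3 + W*(-4 + S**2))
j(V) = 2*V
h(v, k) = (5 + 12*v)**2 (h(v, k) = ((3 - 4*v + v*4**2) + 2*1)**2 = ((3 - 4*v + v*16) + 2)**2 = ((3 - 4*v + 16*v) + 2)**2 = ((3 + 12*v) + 2)**2 = (5 + 12*v)**2)
(h(5, -1) + sqrt(5 - 8))*(-50) = ((5 + 12*5)**2 + sqrt(5 - 8))*(-50) = ((5 + 60)**2 + sqrt(-3))*(-50) = (65**2 + I*sqrt(3))*(-50) = (4225 + I*sqrt(3))*(-50) = -211250 - 50*I*sqrt(3)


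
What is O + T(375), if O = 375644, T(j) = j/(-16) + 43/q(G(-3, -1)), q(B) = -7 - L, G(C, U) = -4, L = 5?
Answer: 18029615/48 ≈ 3.7562e+5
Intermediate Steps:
q(B) = -12 (q(B) = -7 - 1*5 = -7 - 5 = -12)
T(j) = -43/12 - j/16 (T(j) = j/(-16) + 43/(-12) = j*(-1/16) + 43*(-1/12) = -j/16 - 43/12 = -43/12 - j/16)
O + T(375) = 375644 + (-43/12 - 1/16*375) = 375644 + (-43/12 - 375/16) = 375644 - 1297/48 = 18029615/48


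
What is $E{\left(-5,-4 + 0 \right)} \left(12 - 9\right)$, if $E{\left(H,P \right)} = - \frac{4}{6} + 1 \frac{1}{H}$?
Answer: $- \frac{13}{5} \approx -2.6$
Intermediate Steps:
$E{\left(H,P \right)} = - \frac{2}{3} + \frac{1}{H}$ ($E{\left(H,P \right)} = \left(-4\right) \frac{1}{6} + \frac{1}{H} = - \frac{2}{3} + \frac{1}{H}$)
$E{\left(-5,-4 + 0 \right)} \left(12 - 9\right) = \left(- \frac{2}{3} + \frac{1}{-5}\right) \left(12 - 9\right) = \left(- \frac{2}{3} - \frac{1}{5}\right) 3 = \left(- \frac{13}{15}\right) 3 = - \frac{13}{5}$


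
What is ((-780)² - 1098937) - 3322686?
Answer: -3813223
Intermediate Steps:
((-780)² - 1098937) - 3322686 = (608400 - 1098937) - 3322686 = -490537 - 3322686 = -3813223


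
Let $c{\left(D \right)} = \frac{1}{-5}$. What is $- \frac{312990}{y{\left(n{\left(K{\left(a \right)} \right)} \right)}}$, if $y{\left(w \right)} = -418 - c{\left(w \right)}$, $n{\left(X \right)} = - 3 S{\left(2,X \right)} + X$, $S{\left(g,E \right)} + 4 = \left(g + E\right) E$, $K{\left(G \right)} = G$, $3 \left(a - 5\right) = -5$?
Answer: $\frac{1564950}{2089} \approx 749.14$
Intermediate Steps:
$a = \frac{10}{3}$ ($a = 5 + \frac{1}{3} \left(-5\right) = 5 - \frac{5}{3} = \frac{10}{3} \approx 3.3333$)
$c{\left(D \right)} = - \frac{1}{5}$
$S{\left(g,E \right)} = -4 + E \left(E + g\right)$ ($S{\left(g,E \right)} = -4 + \left(g + E\right) E = -4 + \left(E + g\right) E = -4 + E \left(E + g\right)$)
$n{\left(X \right)} = 12 - 5 X - 3 X^{2}$ ($n{\left(X \right)} = - 3 \left(-4 + X^{2} + X 2\right) + X = - 3 \left(-4 + X^{2} + 2 X\right) + X = \left(12 - 6 X - 3 X^{2}\right) + X = 12 - 5 X - 3 X^{2}$)
$y{\left(w \right)} = - \frac{2089}{5}$ ($y{\left(w \right)} = -418 - - \frac{1}{5} = -418 + \frac{1}{5} = - \frac{2089}{5}$)
$- \frac{312990}{y{\left(n{\left(K{\left(a \right)} \right)} \right)}} = - \frac{312990}{- \frac{2089}{5}} = \left(-312990\right) \left(- \frac{5}{2089}\right) = \frac{1564950}{2089}$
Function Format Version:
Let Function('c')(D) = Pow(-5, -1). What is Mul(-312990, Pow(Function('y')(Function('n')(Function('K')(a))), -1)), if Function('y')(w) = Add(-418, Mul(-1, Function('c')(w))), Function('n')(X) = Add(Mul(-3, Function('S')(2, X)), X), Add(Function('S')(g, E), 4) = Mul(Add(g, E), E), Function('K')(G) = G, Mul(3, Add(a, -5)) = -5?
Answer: Rational(1564950, 2089) ≈ 749.14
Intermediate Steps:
a = Rational(10, 3) (a = Add(5, Mul(Rational(1, 3), -5)) = Add(5, Rational(-5, 3)) = Rational(10, 3) ≈ 3.3333)
Function('c')(D) = Rational(-1, 5)
Function('S')(g, E) = Add(-4, Mul(E, Add(E, g))) (Function('S')(g, E) = Add(-4, Mul(Add(g, E), E)) = Add(-4, Mul(Add(E, g), E)) = Add(-4, Mul(E, Add(E, g))))
Function('n')(X) = Add(12, Mul(-5, X), Mul(-3, Pow(X, 2))) (Function('n')(X) = Add(Mul(-3, Add(-4, Pow(X, 2), Mul(X, 2))), X) = Add(Mul(-3, Add(-4, Pow(X, 2), Mul(2, X))), X) = Add(Add(12, Mul(-6, X), Mul(-3, Pow(X, 2))), X) = Add(12, Mul(-5, X), Mul(-3, Pow(X, 2))))
Function('y')(w) = Rational(-2089, 5) (Function('y')(w) = Add(-418, Mul(-1, Rational(-1, 5))) = Add(-418, Rational(1, 5)) = Rational(-2089, 5))
Mul(-312990, Pow(Function('y')(Function('n')(Function('K')(a))), -1)) = Mul(-312990, Pow(Rational(-2089, 5), -1)) = Mul(-312990, Rational(-5, 2089)) = Rational(1564950, 2089)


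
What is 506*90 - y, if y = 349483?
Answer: -303943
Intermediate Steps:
506*90 - y = 506*90 - 1*349483 = 45540 - 349483 = -303943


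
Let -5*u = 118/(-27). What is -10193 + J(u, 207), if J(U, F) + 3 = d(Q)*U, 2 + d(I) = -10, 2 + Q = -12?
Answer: -459292/45 ≈ -10206.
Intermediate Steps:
Q = -14 (Q = -2 - 12 = -14)
d(I) = -12 (d(I) = -2 - 10 = -12)
u = 118/135 (u = -118/(5*(-27)) = -118*(-1)/(5*27) = -⅕*(-118/27) = 118/135 ≈ 0.87407)
J(U, F) = -3 - 12*U
-10193 + J(u, 207) = -10193 + (-3 - 12*118/135) = -10193 + (-3 - 472/45) = -10193 - 607/45 = -459292/45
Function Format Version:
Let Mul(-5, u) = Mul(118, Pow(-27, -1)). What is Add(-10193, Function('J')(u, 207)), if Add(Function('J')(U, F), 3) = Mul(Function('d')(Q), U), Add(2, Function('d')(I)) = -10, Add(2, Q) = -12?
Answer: Rational(-459292, 45) ≈ -10206.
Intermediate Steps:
Q = -14 (Q = Add(-2, -12) = -14)
Function('d')(I) = -12 (Function('d')(I) = Add(-2, -10) = -12)
u = Rational(118, 135) (u = Mul(Rational(-1, 5), Mul(118, Pow(-27, -1))) = Mul(Rational(-1, 5), Mul(118, Rational(-1, 27))) = Mul(Rational(-1, 5), Rational(-118, 27)) = Rational(118, 135) ≈ 0.87407)
Function('J')(U, F) = Add(-3, Mul(-12, U))
Add(-10193, Function('J')(u, 207)) = Add(-10193, Add(-3, Mul(-12, Rational(118, 135)))) = Add(-10193, Add(-3, Rational(-472, 45))) = Add(-10193, Rational(-607, 45)) = Rational(-459292, 45)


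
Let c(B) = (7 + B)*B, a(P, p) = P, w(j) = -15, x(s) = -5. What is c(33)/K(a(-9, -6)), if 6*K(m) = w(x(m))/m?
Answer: 4752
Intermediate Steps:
K(m) = -5/(2*m) (K(m) = (-15/m)/6 = -5/(2*m))
c(B) = B*(7 + B)
c(33)/K(a(-9, -6)) = (33*(7 + 33))/((-5/2/(-9))) = (33*40)/((-5/2*(-⅑))) = 1320/(5/18) = 1320*(18/5) = 4752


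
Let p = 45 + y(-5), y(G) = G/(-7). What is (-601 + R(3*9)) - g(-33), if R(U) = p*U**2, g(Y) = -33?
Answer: 229304/7 ≈ 32758.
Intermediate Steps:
y(G) = -G/7 (y(G) = G*(-1/7) = -G/7)
p = 320/7 (p = 45 - 1/7*(-5) = 45 + 5/7 = 320/7 ≈ 45.714)
R(U) = 320*U**2/7
(-601 + R(3*9)) - g(-33) = (-601 + 320*(3*9)**2/7) - 1*(-33) = (-601 + (320/7)*27**2) + 33 = (-601 + (320/7)*729) + 33 = (-601 + 233280/7) + 33 = 229073/7 + 33 = 229304/7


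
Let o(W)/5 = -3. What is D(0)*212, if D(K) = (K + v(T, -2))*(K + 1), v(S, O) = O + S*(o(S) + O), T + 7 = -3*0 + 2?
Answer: 17596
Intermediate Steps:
o(W) = -15 (o(W) = 5*(-3) = -15)
T = -5 (T = -7 + (-3*0 + 2) = -7 + (0 + 2) = -7 + 2 = -5)
v(S, O) = O + S*(-15 + O)
D(K) = (1 + K)*(83 + K) (D(K) = (K + (-2 - 15*(-5) - 2*(-5)))*(K + 1) = (K + (-2 + 75 + 10))*(1 + K) = (K + 83)*(1 + K) = (83 + K)*(1 + K) = (1 + K)*(83 + K))
D(0)*212 = (83 + 0² + 84*0)*212 = (83 + 0 + 0)*212 = 83*212 = 17596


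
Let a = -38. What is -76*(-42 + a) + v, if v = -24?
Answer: 6056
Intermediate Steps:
-76*(-42 + a) + v = -76*(-42 - 38) - 24 = -76*(-80) - 24 = 6080 - 24 = 6056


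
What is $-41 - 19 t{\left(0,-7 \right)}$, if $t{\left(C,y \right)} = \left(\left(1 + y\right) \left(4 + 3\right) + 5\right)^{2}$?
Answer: $-26052$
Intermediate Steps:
$t{\left(C,y \right)} = \left(12 + 7 y\right)^{2}$ ($t{\left(C,y \right)} = \left(\left(1 + y\right) 7 + 5\right)^{2} = \left(\left(7 + 7 y\right) + 5\right)^{2} = \left(12 + 7 y\right)^{2}$)
$-41 - 19 t{\left(0,-7 \right)} = -41 - 19 \left(12 + 7 \left(-7\right)\right)^{2} = -41 - 19 \left(12 - 49\right)^{2} = -41 - 19 \left(-37\right)^{2} = -41 - 26011 = -26052$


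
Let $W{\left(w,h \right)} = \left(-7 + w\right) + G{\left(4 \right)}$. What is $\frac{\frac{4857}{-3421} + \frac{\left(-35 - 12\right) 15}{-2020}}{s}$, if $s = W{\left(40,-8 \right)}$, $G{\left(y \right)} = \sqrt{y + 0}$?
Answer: $- \frac{1479867}{48372940} \approx -0.030593$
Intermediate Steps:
$G{\left(y \right)} = \sqrt{y}$
$W{\left(w,h \right)} = -5 + w$ ($W{\left(w,h \right)} = \left(-7 + w\right) + \sqrt{4} = \left(-7 + w\right) + 2 = -5 + w$)
$s = 35$ ($s = -5 + 40 = 35$)
$\frac{\frac{4857}{-3421} + \frac{\left(-35 - 12\right) 15}{-2020}}{s} = \frac{\frac{4857}{-3421} + \frac{\left(-35 - 12\right) 15}{-2020}}{35} = \left(4857 \left(- \frac{1}{3421}\right) + \left(-47\right) 15 \left(- \frac{1}{2020}\right)\right) \frac{1}{35} = \left(- \frac{4857}{3421} - - \frac{141}{404}\right) \frac{1}{35} = \left(- \frac{4857}{3421} + \frac{141}{404}\right) \frac{1}{35} = \left(- \frac{1479867}{1382084}\right) \frac{1}{35} = - \frac{1479867}{48372940}$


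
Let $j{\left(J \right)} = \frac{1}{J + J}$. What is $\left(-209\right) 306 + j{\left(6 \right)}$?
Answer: $- \frac{767447}{12} \approx -63954.0$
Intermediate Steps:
$j{\left(J \right)} = \frac{1}{2 J}$
$\left(-209\right) 306 + j{\left(6 \right)} = \left(-209\right) 306 + \frac{1}{2 \cdot 6} = -63954 + \frac{1}{2} \cdot \frac{1}{6} = -63954 + \frac{1}{12} = - \frac{767447}{12}$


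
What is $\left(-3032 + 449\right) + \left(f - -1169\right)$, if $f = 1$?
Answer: $-1413$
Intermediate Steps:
$\left(-3032 + 449\right) + \left(f - -1169\right) = \left(-3032 + 449\right) + \left(1 - -1169\right) = -2583 + \left(1 + 1169\right) = -2583 + 1170 = -1413$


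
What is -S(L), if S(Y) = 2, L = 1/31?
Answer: -2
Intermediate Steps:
L = 1/31 ≈ 0.032258
-S(L) = -1*2 = -2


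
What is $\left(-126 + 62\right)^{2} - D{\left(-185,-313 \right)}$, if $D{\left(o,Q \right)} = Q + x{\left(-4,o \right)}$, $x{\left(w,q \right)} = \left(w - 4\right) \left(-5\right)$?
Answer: $4369$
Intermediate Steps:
$x{\left(w,q \right)} = 20 - 5 w$ ($x{\left(w,q \right)} = \left(-4 + w\right) \left(-5\right) = 20 - 5 w$)
$D{\left(o,Q \right)} = 40 + Q$ ($D{\left(o,Q \right)} = Q + \left(20 - -20\right) = Q + \left(20 + 20\right) = Q + 40 = 40 + Q$)
$\left(-126 + 62\right)^{2} - D{\left(-185,-313 \right)} = \left(-126 + 62\right)^{2} - \left(40 - 313\right) = \left(-64\right)^{2} - -273 = 4096 + 273 = 4369$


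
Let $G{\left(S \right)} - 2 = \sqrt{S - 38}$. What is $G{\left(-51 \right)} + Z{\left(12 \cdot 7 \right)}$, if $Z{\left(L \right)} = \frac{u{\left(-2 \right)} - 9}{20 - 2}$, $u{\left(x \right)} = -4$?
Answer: $\frac{23}{18} + i \sqrt{89} \approx 1.2778 + 9.434 i$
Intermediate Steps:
$Z{\left(L \right)} = - \frac{13}{18}$ ($Z{\left(L \right)} = \frac{-4 - 9}{20 - 2} = - \frac{13}{18}$)
$G{\left(S \right)} = 2 + \sqrt{-38 + S}$ ($G{\left(S \right)} = 2 + \sqrt{S - 38} = 2 + \sqrt{-38 + S}$)
$G{\left(-51 \right)} + Z{\left(12 \cdot 7 \right)} = \left(2 + \sqrt{-38 - 51}\right) - \frac{13}{18} = \left(2 + \sqrt{-89}\right) - \frac{13}{18} = \left(2 + i \sqrt{89}\right) - \frac{13}{18} = \frac{23}{18} + i \sqrt{89}$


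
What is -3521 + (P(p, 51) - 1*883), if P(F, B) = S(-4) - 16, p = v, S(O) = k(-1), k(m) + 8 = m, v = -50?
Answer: -4429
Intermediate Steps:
k(m) = -8 + m
S(O) = -9 (S(O) = -8 - 1 = -9)
p = -50
P(F, B) = -25 (P(F, B) = -9 - 16 = -25)
-3521 + (P(p, 51) - 1*883) = -3521 + (-25 - 1*883) = -3521 + (-25 - 883) = -3521 - 908 = -4429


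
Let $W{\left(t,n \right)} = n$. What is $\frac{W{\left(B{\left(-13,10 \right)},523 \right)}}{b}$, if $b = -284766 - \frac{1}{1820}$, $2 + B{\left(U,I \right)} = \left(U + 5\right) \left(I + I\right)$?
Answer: $- \frac{951860}{518274121} \approx -0.0018366$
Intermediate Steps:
$B{\left(U,I \right)} = -2 + 2 I \left(5 + U\right)$ ($B{\left(U,I \right)} = -2 + \left(U + 5\right) \left(I + I\right) = -2 + \left(5 + U\right) 2 I = -2 + 2 I \left(5 + U\right)$)
$b = - \frac{518274121}{1820}$ ($b = -284766 - \frac{1}{1820} = - \frac{518274121}{1820} \approx -2.8477 \cdot 10^{5}$)
$\frac{W{\left(B{\left(-13,10 \right)},523 \right)}}{b} = \frac{523}{- \frac{518274121}{1820}} = 523 \left(- \frac{1820}{518274121}\right) = - \frac{951860}{518274121}$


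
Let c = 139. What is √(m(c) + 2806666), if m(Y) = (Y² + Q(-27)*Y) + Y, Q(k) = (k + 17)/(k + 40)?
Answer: 38*√330746/13 ≈ 1681.1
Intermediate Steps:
Q(k) = (17 + k)/(40 + k)
m(Y) = Y² + 3*Y/13 (m(Y) = (Y² + ((17 - 27)/(40 - 27))*Y) + Y = (Y² + (-10/13)*Y) + Y = (Y² + ((1/13)*(-10))*Y) + Y = (Y² - 10*Y/13) + Y = Y² + 3*Y/13)
√(m(c) + 2806666) = √((1/13)*139*(3 + 13*139) + 2806666) = √((1/13)*139*(3 + 1807) + 2806666) = √((1/13)*139*1810 + 2806666) = √(251590/13 + 2806666) = √(36738248/13) = 38*√330746/13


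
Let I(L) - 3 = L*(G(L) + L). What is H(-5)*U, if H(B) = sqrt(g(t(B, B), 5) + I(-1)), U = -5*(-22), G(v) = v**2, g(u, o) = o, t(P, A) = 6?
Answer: 220*sqrt(2) ≈ 311.13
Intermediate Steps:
I(L) = 3 + L*(L + L**2) (I(L) = 3 + L*(L**2 + L) = 3 + L*(L + L**2))
U = 110
H(B) = 2*sqrt(2) (H(B) = sqrt(5 + (3 + (-1)**2 + (-1)**3)) = sqrt(5 + (3 + 1 - 1)) = sqrt(5 + 3) = sqrt(8) = 2*sqrt(2))
H(-5)*U = (2*sqrt(2))*110 = 220*sqrt(2)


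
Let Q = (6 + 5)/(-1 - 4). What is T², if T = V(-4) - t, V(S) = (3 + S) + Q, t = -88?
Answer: 179776/25 ≈ 7191.0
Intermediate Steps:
Q = -11/5 (Q = 11/(-5) = 11*(-⅕) = -11/5 ≈ -2.2000)
V(S) = ⅘ + S (V(S) = (3 + S) - 11/5 = ⅘ + S)
T = 424/5 (T = (⅘ - 4) - 1*(-88) = -16/5 + 88 = 424/5 ≈ 84.800)
T² = (424/5)² = 179776/25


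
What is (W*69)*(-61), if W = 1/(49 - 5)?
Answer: -4209/44 ≈ -95.659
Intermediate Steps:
W = 1/44 ≈ 0.022727
(W*69)*(-61) = ((1/44)*69)*(-61) = (69/44)*(-61) = -4209/44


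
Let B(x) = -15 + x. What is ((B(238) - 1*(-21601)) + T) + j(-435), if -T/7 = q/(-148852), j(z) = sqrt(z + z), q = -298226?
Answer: 1623229233/74426 + I*sqrt(870) ≈ 21810.0 + 29.496*I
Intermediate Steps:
j(z) = sqrt(2)*sqrt(z) (j(z) = sqrt(2*z) = sqrt(2)*sqrt(z))
T = -1043791/74426 (T = -(-2087582)/(-148852) = -(-2087582)*(-1)/148852 = -7*149113/74426 = -1043791/74426 ≈ -14.025)
((B(238) - 1*(-21601)) + T) + j(-435) = (((-15 + 238) - 1*(-21601)) - 1043791/74426) + sqrt(2)*sqrt(-435) = ((223 + 21601) - 1043791/74426) + sqrt(2)*(I*sqrt(435)) = (21824 - 1043791/74426) + I*sqrt(870) = 1623229233/74426 + I*sqrt(870)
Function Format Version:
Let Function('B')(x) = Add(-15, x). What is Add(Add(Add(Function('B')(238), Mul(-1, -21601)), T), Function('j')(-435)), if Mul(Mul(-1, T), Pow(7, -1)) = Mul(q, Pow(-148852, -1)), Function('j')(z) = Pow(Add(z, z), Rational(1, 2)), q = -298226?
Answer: Add(Rational(1623229233, 74426), Mul(I, Pow(870, Rational(1, 2)))) ≈ Add(21810., Mul(29.496, I))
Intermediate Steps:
Function('j')(z) = Mul(Pow(2, Rational(1, 2)), Pow(z, Rational(1, 2))) (Function('j')(z) = Pow(Mul(2, z), Rational(1, 2)) = Mul(Pow(2, Rational(1, 2)), Pow(z, Rational(1, 2))))
T = Rational(-1043791, 74426) (T = Mul(-7, Mul(-298226, Pow(-148852, -1))) = Mul(-7, Mul(-298226, Rational(-1, 148852))) = Mul(-7, Rational(149113, 74426)) = Rational(-1043791, 74426) ≈ -14.025)
Add(Add(Add(Function('B')(238), Mul(-1, -21601)), T), Function('j')(-435)) = Add(Add(Add(Add(-15, 238), Mul(-1, -21601)), Rational(-1043791, 74426)), Mul(Pow(2, Rational(1, 2)), Pow(-435, Rational(1, 2)))) = Add(Add(Add(223, 21601), Rational(-1043791, 74426)), Mul(Pow(2, Rational(1, 2)), Mul(I, Pow(435, Rational(1, 2))))) = Add(Add(21824, Rational(-1043791, 74426)), Mul(I, Pow(870, Rational(1, 2)))) = Add(Rational(1623229233, 74426), Mul(I, Pow(870, Rational(1, 2))))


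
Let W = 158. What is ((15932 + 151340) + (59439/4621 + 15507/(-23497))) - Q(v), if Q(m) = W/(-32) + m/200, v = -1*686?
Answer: 7265826624285039/43431854800 ≈ 1.6729e+5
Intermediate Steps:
v = -686
Q(m) = -79/16 + m/200 (Q(m) = 158/(-32) + m/200 = 158*(-1/32) + m*(1/200) = -79/16 + m/200)
((15932 + 151340) + (59439/4621 + 15507/(-23497))) - Q(v) = ((15932 + 151340) + (59439/4621 + 15507/(-23497))) - (-79/16 + (1/200)*(-686)) = (167272 + (59439*(1/4621) + 15507*(-1/23497))) - (-79/16 - 343/100) = (167272 + (59439/4621 - 15507/23497)) - 1*(-3347/400) = (167272 + 1324980336/108579637) + 3347/400 = 18163658020600/108579637 + 3347/400 = 7265826624285039/43431854800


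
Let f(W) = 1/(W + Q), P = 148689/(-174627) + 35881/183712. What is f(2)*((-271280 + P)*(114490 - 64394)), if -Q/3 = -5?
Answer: -3027668369288880559/3787349182 ≈ -7.9942e+8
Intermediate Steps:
Q = 15 (Q = -3*(-5) = 15)
P = -2338906909/3564563936 (P = 148689*(-1/174627) + 35881*(1/183712) = -16521/19403 + 35881/183712 = -2338906909/3564563936 ≈ -0.65615)
f(W) = 1/(15 + W) (f(W) = 1/(W + 15) = 1/(15 + W))
f(2)*((-271280 + P)*(114490 - 64394)) = ((-271280 - 2338906909/3564563936)*(114490 - 64394))/(15 + 2) = (-966997243464989/3564563936*50096)/17 = (1/17)*(-3027668369288880559/222785246) = -3027668369288880559/3787349182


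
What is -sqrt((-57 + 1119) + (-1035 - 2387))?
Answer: -2*I*sqrt(590) ≈ -48.58*I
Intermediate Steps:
-sqrt((-57 + 1119) + (-1035 - 2387)) = -sqrt(1062 - 3422) = -sqrt(-2360) = -2*I*sqrt(590)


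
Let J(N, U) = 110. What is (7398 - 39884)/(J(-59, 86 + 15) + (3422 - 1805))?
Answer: -32486/1727 ≈ -18.811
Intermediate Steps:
(7398 - 39884)/(J(-59, 86 + 15) + (3422 - 1805)) = (7398 - 39884)/(110 + (3422 - 1805)) = -32486/(110 + 1617) = -32486/1727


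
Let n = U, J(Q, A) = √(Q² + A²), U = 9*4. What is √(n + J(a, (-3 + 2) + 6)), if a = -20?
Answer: √(36 + 5*√17) ≈ 7.5243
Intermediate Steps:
U = 36
J(Q, A) = √(A² + Q²)
n = 36
√(n + J(a, (-3 + 2) + 6)) = √(36 + √(((-3 + 2) + 6)² + (-20)²)) = √(36 + √((-1 + 6)² + 400)) = √(36 + √(5² + 400)) = √(36 + √(25 + 400)) = √(36 + √425) = √(36 + 5*√17)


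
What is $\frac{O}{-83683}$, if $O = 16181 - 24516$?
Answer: $\frac{8335}{83683} \approx 0.099602$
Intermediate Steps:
$O = -8335$ ($O = 16181 - 24516 = -8335$)
$\frac{O}{-83683} = - \frac{8335}{-83683} = \left(-8335\right) \left(- \frac{1}{83683}\right) = \frac{8335}{83683}$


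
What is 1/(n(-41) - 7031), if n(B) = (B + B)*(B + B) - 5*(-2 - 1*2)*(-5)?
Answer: -1/407 ≈ -0.0024570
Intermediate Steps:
n(B) = -100 + 4*B² (n(B) = (2*B)*(2*B) - 5*(-2 - 2)*(-5) = 4*B² - 5*(-4)*(-5) = 4*B² + 20*(-5) = 4*B² - 100 = -100 + 4*B²)
1/(n(-41) - 7031) = 1/((-100 + 4*(-41)²) - 7031) = 1/((-100 + 4*1681) - 7031) = 1/((-100 + 6724) - 7031) = 1/(6624 - 7031) = 1/(-407) = -1/407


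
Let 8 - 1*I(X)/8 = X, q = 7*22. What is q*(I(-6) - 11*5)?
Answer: 8778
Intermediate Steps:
q = 154
I(X) = 64 - 8*X
q*(I(-6) - 11*5) = 154*((64 - 8*(-6)) - 11*5) = 154*((64 + 48) - 55) = 154*(112 - 55) = 154*57 = 8778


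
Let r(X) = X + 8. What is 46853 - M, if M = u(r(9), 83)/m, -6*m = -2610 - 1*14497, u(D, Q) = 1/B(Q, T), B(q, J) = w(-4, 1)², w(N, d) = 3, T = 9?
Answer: 2404542811/51321 ≈ 46853.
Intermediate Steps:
r(X) = 8 + X
B(q, J) = 9 (B(q, J) = 3² = 9)
u(D, Q) = ⅑ (u(D, Q) = 1/9 = ⅑)
m = 17107/6 (m = -(-2610 - 1*14497)/6 = -(-2610 - 14497)/6 = -⅙*(-17107) = 17107/6 ≈ 2851.2)
M = 2/51321 (M = 1/(9*(17107/6)) = (⅑)*(6/17107) = 2/51321 ≈ 3.8970e-5)
46853 - M = 46853 - 1*2/51321 = 46853 - 2/51321 = 2404542811/51321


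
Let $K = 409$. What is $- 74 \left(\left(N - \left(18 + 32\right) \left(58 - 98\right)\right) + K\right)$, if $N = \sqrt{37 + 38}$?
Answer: $-178266 - 370 \sqrt{3} \approx -1.7891 \cdot 10^{5}$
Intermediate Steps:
$N = 5 \sqrt{3}$ ($N = \sqrt{75} = 5 \sqrt{3} \approx 8.6602$)
$- 74 \left(\left(N - \left(18 + 32\right) \left(58 - 98\right)\right) + K\right) = - 74 \left(\left(5 \sqrt{3} - \left(18 + 32\right) \left(58 - 98\right)\right) + 409\right) = - 74 \left(\left(5 \sqrt{3} - 50 \left(-40\right)\right) + 409\right) = - 74 \left(\left(5 \sqrt{3} - -2000\right) + 409\right) = - 74 \left(\left(5 \sqrt{3} + 2000\right) + 409\right) = - 74 \left(\left(2000 + 5 \sqrt{3}\right) + 409\right) = - 74 \left(2409 + 5 \sqrt{3}\right) = -178266 - 370 \sqrt{3}$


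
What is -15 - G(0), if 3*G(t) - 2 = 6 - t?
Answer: -53/3 ≈ -17.667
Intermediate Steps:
G(t) = 8/3 - t/3 (G(t) = ⅔ + (6 - t)/3 = ⅔ + (2 - t/3) = 8/3 - t/3)
-15 - G(0) = -15 - (8/3 - ⅓*0) = -15 - (8/3 + 0) = -15 - 1*8/3 = -15 - 8/3 = -53/3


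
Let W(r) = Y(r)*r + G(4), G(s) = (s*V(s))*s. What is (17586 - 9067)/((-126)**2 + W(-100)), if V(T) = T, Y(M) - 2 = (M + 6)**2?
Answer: -1217/123980 ≈ -0.0098161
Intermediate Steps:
Y(M) = 2 + (6 + M)**2 (Y(M) = 2 + (M + 6)**2 = 2 + (6 + M)**2)
G(s) = s**3 (G(s) = (s*s)*s = s**2*s = s**3)
W(r) = 64 + r*(2 + (6 + r)**2) (W(r) = (2 + (6 + r)**2)*r + 4**3 = r*(2 + (6 + r)**2) + 64 = 64 + r*(2 + (6 + r)**2))
(17586 - 9067)/((-126)**2 + W(-100)) = (17586 - 9067)/((-126)**2 + (64 - 100*(2 + (6 - 100)**2))) = 8519/(15876 + (64 - 100*(2 + (-94)**2))) = 8519/(15876 + (64 - 100*(2 + 8836))) = 8519/(15876 + (64 - 100*8838)) = 8519/(15876 + (64 - 883800)) = 8519/(15876 - 883736) = 8519/(-867860) = 8519*(-1/867860) = -1217/123980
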